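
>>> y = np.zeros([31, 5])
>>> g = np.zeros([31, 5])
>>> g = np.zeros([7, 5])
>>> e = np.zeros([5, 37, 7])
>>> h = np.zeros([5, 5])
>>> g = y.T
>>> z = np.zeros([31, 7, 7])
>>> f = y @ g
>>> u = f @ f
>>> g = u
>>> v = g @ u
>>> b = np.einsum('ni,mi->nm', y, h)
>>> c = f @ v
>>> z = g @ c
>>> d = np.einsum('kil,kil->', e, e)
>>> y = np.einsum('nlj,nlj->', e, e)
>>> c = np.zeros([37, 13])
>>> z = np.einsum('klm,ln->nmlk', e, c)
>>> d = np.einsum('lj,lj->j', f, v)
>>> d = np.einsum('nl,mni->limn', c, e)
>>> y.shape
()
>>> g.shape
(31, 31)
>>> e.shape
(5, 37, 7)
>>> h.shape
(5, 5)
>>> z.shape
(13, 7, 37, 5)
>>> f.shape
(31, 31)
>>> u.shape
(31, 31)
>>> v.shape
(31, 31)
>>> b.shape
(31, 5)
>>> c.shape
(37, 13)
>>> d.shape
(13, 7, 5, 37)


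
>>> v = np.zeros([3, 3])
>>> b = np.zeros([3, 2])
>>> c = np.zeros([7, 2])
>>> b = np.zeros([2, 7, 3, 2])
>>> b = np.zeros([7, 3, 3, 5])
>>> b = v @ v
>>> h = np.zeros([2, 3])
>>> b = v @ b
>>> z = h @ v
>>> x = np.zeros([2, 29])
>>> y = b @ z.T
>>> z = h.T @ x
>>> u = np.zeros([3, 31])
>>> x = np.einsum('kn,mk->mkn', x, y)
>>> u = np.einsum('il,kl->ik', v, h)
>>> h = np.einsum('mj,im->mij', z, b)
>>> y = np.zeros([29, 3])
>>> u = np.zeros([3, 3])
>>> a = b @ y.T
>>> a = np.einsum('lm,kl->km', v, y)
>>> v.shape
(3, 3)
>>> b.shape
(3, 3)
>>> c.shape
(7, 2)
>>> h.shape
(3, 3, 29)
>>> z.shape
(3, 29)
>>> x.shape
(3, 2, 29)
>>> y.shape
(29, 3)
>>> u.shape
(3, 3)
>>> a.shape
(29, 3)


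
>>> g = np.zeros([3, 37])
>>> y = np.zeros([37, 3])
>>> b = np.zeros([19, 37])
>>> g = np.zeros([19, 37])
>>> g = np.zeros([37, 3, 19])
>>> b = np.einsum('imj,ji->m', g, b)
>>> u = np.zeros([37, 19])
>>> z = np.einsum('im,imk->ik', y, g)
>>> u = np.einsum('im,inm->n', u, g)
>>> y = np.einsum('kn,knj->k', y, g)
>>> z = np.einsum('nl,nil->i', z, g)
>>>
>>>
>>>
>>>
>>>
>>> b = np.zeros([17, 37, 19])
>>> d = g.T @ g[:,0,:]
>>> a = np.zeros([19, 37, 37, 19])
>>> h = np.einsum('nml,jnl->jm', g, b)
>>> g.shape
(37, 3, 19)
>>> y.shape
(37,)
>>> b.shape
(17, 37, 19)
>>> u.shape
(3,)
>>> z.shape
(3,)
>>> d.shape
(19, 3, 19)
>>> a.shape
(19, 37, 37, 19)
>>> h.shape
(17, 3)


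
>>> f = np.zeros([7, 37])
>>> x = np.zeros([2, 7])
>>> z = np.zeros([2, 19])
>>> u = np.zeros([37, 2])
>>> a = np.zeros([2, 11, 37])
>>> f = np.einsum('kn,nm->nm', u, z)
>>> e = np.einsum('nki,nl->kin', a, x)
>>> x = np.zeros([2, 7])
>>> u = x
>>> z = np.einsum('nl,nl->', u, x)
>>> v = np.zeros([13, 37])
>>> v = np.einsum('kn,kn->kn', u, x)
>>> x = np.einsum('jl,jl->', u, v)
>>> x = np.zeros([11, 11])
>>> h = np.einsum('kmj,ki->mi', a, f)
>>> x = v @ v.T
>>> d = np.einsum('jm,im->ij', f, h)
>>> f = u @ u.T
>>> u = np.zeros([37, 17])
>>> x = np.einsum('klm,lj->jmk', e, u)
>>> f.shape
(2, 2)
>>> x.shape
(17, 2, 11)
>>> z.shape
()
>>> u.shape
(37, 17)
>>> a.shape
(2, 11, 37)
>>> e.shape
(11, 37, 2)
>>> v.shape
(2, 7)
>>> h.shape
(11, 19)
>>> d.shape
(11, 2)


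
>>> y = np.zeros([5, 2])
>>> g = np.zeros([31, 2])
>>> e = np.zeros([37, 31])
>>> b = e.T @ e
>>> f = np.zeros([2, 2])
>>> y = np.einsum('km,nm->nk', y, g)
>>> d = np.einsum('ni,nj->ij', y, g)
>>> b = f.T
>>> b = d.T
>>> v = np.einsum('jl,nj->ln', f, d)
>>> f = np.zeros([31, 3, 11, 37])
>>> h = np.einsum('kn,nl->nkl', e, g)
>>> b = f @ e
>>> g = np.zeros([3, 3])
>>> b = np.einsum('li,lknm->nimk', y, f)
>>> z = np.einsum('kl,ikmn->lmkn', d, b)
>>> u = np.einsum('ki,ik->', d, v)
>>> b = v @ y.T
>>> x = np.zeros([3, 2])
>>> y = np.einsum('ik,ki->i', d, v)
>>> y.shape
(5,)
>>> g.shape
(3, 3)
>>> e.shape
(37, 31)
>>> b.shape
(2, 31)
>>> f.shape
(31, 3, 11, 37)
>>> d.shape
(5, 2)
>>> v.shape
(2, 5)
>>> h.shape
(31, 37, 2)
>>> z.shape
(2, 37, 5, 3)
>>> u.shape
()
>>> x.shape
(3, 2)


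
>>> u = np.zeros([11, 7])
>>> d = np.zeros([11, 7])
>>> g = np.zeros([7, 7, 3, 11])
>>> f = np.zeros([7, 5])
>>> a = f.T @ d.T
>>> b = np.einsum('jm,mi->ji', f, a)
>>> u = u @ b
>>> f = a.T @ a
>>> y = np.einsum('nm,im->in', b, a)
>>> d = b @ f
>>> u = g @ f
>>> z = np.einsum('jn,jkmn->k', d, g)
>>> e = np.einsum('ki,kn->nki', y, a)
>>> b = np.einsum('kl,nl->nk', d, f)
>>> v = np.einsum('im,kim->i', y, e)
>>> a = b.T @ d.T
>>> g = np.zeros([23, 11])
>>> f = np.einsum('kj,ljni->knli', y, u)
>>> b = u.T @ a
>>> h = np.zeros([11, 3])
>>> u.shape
(7, 7, 3, 11)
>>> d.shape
(7, 11)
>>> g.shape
(23, 11)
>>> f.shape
(5, 3, 7, 11)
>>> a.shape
(7, 7)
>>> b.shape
(11, 3, 7, 7)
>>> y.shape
(5, 7)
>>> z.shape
(7,)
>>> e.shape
(11, 5, 7)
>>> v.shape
(5,)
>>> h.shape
(11, 3)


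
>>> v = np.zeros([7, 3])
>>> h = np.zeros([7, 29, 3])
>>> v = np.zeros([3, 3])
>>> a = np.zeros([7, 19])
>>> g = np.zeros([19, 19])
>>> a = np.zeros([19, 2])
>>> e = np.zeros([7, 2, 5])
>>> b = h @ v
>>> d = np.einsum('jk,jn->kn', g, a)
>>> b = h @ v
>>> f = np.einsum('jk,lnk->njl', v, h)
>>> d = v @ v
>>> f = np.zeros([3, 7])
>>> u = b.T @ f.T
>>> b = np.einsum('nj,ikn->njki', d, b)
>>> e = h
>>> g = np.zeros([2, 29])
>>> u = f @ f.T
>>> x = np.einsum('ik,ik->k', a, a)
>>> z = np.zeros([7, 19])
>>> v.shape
(3, 3)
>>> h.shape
(7, 29, 3)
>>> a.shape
(19, 2)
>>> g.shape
(2, 29)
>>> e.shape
(7, 29, 3)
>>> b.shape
(3, 3, 29, 7)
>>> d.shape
(3, 3)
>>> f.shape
(3, 7)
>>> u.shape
(3, 3)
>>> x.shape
(2,)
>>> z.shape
(7, 19)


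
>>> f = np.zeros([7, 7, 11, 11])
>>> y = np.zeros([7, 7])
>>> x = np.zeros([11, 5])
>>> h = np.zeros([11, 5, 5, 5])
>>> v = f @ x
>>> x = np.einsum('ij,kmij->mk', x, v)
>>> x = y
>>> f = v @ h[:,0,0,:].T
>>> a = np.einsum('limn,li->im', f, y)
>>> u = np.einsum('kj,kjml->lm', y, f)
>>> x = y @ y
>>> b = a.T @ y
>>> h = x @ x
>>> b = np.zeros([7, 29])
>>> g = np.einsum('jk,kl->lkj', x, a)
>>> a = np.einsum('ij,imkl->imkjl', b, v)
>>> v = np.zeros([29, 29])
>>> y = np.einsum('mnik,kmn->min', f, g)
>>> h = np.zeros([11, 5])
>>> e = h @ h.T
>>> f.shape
(7, 7, 11, 11)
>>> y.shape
(7, 11, 7)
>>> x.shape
(7, 7)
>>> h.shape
(11, 5)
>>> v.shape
(29, 29)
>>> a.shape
(7, 7, 11, 29, 5)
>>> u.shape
(11, 11)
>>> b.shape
(7, 29)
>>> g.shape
(11, 7, 7)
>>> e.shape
(11, 11)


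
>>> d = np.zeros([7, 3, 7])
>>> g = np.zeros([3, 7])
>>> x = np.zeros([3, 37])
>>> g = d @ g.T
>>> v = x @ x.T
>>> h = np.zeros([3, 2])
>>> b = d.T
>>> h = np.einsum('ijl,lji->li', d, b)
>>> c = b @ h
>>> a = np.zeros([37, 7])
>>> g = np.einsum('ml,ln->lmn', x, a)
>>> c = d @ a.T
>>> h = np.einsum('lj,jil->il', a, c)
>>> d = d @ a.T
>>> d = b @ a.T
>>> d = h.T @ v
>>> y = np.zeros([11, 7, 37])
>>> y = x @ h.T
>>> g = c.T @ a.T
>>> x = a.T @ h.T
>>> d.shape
(37, 3)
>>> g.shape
(37, 3, 37)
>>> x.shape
(7, 3)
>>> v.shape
(3, 3)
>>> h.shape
(3, 37)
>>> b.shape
(7, 3, 7)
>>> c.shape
(7, 3, 37)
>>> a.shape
(37, 7)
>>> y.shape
(3, 3)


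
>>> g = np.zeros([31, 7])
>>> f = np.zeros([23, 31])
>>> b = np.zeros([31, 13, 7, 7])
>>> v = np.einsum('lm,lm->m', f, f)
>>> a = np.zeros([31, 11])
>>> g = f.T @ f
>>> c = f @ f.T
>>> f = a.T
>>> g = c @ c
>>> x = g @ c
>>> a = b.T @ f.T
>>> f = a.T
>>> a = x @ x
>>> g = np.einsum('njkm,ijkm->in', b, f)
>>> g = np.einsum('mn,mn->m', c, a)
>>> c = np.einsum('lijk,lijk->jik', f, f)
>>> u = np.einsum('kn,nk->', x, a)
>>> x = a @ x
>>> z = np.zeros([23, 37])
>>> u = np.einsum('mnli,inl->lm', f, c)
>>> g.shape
(23,)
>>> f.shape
(11, 13, 7, 7)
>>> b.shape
(31, 13, 7, 7)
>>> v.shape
(31,)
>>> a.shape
(23, 23)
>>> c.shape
(7, 13, 7)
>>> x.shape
(23, 23)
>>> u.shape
(7, 11)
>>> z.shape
(23, 37)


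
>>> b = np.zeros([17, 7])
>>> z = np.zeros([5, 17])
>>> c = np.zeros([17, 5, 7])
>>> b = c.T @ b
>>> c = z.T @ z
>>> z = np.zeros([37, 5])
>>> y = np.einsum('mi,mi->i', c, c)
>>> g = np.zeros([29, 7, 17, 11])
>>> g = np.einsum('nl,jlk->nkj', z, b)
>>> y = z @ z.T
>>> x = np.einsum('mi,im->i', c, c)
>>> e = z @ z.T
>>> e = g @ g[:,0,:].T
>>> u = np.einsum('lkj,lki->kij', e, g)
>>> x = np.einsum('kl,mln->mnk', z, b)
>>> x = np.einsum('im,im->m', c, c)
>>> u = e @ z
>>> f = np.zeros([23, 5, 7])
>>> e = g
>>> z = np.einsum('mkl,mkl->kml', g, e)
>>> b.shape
(7, 5, 7)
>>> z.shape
(7, 37, 7)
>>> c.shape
(17, 17)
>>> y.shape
(37, 37)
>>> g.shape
(37, 7, 7)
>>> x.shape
(17,)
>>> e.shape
(37, 7, 7)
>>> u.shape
(37, 7, 5)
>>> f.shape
(23, 5, 7)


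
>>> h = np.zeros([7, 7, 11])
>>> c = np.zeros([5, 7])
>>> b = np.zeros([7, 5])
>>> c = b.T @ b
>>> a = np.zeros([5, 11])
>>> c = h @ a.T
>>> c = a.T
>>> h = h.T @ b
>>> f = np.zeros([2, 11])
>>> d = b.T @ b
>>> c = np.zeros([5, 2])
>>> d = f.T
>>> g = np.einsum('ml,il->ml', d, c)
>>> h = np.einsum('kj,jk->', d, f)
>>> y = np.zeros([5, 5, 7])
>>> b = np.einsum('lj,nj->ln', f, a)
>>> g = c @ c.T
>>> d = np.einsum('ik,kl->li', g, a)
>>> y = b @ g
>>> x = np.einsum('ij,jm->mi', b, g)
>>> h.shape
()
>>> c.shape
(5, 2)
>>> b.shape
(2, 5)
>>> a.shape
(5, 11)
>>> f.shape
(2, 11)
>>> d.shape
(11, 5)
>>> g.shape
(5, 5)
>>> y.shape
(2, 5)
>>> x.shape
(5, 2)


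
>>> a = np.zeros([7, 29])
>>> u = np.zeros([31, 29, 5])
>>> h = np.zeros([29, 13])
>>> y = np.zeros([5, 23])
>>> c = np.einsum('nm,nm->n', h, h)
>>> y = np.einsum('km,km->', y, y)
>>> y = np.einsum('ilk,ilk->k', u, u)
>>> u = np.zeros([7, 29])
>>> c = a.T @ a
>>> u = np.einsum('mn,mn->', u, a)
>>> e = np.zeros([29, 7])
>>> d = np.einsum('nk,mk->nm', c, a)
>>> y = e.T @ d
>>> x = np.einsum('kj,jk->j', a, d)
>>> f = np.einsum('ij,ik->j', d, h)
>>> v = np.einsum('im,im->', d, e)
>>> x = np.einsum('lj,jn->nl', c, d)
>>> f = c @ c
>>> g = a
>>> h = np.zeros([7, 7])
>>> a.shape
(7, 29)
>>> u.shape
()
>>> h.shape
(7, 7)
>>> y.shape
(7, 7)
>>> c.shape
(29, 29)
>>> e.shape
(29, 7)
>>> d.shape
(29, 7)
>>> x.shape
(7, 29)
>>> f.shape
(29, 29)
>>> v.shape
()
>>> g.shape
(7, 29)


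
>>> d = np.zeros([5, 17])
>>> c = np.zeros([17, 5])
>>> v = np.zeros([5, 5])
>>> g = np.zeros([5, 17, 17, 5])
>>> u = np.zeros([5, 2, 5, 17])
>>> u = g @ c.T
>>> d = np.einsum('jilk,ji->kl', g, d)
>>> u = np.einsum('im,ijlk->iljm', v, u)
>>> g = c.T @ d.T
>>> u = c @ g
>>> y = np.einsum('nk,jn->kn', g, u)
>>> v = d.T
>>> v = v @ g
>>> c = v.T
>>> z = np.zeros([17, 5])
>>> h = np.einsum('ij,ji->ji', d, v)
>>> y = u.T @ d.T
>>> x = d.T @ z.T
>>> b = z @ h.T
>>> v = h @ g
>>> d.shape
(5, 17)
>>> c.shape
(5, 17)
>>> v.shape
(17, 5)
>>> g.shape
(5, 5)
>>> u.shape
(17, 5)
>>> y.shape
(5, 5)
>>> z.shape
(17, 5)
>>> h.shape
(17, 5)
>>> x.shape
(17, 17)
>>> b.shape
(17, 17)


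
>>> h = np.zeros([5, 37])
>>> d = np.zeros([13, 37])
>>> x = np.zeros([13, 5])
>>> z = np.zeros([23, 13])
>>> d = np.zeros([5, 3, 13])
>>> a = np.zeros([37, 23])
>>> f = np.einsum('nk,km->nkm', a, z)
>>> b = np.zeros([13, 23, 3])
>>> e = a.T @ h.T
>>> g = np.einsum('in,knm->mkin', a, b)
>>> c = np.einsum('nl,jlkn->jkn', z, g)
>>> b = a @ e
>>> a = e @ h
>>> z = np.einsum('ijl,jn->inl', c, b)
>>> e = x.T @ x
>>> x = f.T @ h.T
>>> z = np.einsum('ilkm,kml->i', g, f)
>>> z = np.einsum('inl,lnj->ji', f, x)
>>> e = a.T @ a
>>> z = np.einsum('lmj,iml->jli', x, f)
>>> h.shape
(5, 37)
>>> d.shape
(5, 3, 13)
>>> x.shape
(13, 23, 5)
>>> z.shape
(5, 13, 37)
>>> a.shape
(23, 37)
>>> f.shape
(37, 23, 13)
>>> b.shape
(37, 5)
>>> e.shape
(37, 37)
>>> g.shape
(3, 13, 37, 23)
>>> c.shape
(3, 37, 23)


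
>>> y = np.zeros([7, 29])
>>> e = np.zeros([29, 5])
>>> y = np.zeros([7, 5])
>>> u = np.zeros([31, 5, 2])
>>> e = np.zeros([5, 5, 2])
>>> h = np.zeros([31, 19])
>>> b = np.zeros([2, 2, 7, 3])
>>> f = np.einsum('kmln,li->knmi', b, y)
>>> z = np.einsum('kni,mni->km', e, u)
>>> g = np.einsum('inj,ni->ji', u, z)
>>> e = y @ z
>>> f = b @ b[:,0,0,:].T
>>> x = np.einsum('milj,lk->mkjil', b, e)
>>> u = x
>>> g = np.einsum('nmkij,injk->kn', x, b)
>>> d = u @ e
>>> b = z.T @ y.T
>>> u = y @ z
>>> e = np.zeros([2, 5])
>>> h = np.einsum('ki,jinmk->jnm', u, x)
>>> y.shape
(7, 5)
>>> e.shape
(2, 5)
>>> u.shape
(7, 31)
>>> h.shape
(2, 3, 2)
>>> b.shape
(31, 7)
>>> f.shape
(2, 2, 7, 2)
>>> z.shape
(5, 31)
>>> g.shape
(3, 2)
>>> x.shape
(2, 31, 3, 2, 7)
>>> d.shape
(2, 31, 3, 2, 31)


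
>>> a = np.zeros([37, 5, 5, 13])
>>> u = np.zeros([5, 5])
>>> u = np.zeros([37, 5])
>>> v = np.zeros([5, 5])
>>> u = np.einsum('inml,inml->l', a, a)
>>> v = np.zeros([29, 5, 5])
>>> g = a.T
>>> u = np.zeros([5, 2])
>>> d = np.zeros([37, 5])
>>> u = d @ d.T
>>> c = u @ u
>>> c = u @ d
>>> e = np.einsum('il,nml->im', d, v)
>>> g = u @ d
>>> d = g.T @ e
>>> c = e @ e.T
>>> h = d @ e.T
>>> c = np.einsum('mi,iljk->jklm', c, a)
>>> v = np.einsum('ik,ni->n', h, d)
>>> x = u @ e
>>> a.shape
(37, 5, 5, 13)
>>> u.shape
(37, 37)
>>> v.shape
(5,)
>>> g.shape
(37, 5)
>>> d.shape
(5, 5)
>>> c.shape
(5, 13, 5, 37)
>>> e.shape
(37, 5)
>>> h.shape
(5, 37)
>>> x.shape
(37, 5)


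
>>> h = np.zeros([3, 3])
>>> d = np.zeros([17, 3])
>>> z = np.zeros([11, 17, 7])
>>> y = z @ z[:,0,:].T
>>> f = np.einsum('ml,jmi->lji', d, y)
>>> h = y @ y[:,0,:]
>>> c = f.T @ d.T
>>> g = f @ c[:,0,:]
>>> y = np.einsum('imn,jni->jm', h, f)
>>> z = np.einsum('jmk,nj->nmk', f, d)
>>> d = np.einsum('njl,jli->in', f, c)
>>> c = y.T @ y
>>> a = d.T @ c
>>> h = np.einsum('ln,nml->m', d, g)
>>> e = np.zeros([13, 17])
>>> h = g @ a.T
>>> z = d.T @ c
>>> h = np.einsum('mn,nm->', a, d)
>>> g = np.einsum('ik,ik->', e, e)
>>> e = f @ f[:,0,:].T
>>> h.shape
()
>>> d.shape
(17, 3)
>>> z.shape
(3, 17)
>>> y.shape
(3, 17)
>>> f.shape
(3, 11, 11)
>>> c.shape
(17, 17)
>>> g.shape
()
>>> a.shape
(3, 17)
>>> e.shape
(3, 11, 3)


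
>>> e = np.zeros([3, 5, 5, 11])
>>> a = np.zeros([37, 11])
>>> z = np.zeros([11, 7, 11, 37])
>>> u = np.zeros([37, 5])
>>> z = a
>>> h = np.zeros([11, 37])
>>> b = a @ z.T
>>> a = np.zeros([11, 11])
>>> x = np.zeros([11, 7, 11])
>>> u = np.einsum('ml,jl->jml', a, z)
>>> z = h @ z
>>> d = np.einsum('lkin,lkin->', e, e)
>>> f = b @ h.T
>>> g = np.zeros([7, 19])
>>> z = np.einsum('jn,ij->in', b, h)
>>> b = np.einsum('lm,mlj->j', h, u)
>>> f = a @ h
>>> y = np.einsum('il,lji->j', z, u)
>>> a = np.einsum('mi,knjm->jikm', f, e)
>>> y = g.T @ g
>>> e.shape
(3, 5, 5, 11)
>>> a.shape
(5, 37, 3, 11)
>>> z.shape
(11, 37)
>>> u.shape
(37, 11, 11)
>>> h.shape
(11, 37)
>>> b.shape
(11,)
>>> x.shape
(11, 7, 11)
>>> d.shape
()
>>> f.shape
(11, 37)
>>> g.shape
(7, 19)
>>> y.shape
(19, 19)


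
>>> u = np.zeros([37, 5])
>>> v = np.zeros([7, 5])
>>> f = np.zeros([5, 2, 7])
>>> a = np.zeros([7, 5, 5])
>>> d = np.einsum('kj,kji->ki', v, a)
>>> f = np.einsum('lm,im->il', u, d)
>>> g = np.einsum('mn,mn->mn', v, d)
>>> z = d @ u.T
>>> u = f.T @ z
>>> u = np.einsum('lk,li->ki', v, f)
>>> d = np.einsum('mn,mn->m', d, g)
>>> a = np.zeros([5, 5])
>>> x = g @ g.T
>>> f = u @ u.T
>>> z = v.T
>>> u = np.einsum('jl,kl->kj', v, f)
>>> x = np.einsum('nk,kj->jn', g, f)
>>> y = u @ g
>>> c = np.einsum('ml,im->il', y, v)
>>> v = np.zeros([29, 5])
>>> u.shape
(5, 7)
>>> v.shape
(29, 5)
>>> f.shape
(5, 5)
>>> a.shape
(5, 5)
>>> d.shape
(7,)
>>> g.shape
(7, 5)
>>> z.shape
(5, 7)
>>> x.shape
(5, 7)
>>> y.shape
(5, 5)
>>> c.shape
(7, 5)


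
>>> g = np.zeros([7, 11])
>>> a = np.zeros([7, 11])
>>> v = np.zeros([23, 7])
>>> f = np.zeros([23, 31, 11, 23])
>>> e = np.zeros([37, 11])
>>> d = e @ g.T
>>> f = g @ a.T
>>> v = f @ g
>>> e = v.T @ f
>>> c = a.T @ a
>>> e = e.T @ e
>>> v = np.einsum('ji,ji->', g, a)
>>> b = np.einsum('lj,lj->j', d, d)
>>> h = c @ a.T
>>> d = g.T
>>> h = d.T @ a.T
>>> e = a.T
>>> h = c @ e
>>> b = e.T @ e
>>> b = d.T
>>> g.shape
(7, 11)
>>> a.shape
(7, 11)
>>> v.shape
()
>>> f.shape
(7, 7)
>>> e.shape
(11, 7)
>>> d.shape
(11, 7)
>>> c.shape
(11, 11)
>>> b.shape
(7, 11)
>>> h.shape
(11, 7)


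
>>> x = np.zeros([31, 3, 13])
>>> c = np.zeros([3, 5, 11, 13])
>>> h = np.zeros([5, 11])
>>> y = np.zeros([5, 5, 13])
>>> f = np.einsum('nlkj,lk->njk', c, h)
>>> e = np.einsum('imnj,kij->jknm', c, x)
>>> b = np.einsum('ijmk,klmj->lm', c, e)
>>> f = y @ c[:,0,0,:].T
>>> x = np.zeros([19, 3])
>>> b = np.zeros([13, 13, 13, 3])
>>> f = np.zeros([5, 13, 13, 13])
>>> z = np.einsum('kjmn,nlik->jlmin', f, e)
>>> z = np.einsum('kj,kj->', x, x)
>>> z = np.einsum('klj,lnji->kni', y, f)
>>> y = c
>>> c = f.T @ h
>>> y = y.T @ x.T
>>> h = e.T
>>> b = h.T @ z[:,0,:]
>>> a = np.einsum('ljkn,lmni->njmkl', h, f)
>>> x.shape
(19, 3)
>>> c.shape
(13, 13, 13, 11)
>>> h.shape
(5, 11, 31, 13)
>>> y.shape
(13, 11, 5, 19)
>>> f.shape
(5, 13, 13, 13)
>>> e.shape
(13, 31, 11, 5)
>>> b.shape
(13, 31, 11, 13)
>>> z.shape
(5, 13, 13)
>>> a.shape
(13, 11, 13, 31, 5)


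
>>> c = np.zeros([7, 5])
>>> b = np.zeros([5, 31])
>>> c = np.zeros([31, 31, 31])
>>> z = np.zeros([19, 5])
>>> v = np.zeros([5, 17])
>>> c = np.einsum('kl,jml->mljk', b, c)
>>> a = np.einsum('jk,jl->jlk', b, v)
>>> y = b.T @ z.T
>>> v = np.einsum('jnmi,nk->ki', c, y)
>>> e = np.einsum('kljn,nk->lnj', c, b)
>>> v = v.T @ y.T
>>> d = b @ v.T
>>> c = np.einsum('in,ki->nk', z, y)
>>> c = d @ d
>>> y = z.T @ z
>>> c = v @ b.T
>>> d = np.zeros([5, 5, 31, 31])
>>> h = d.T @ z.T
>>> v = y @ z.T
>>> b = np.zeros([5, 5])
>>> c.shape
(5, 5)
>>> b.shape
(5, 5)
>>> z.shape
(19, 5)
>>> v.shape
(5, 19)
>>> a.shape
(5, 17, 31)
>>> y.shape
(5, 5)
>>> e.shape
(31, 5, 31)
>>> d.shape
(5, 5, 31, 31)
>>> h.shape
(31, 31, 5, 19)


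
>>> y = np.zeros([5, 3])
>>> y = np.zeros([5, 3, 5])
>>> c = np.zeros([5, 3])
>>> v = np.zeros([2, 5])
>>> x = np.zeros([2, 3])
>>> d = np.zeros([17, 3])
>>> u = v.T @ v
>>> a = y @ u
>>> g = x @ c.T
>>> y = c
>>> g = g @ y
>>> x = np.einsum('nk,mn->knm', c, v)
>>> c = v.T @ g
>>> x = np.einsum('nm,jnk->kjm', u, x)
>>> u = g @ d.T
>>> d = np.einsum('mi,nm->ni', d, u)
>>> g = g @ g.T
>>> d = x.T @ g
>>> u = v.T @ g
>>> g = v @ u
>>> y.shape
(5, 3)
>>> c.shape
(5, 3)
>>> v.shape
(2, 5)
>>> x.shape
(2, 3, 5)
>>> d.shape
(5, 3, 2)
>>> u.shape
(5, 2)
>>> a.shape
(5, 3, 5)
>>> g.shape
(2, 2)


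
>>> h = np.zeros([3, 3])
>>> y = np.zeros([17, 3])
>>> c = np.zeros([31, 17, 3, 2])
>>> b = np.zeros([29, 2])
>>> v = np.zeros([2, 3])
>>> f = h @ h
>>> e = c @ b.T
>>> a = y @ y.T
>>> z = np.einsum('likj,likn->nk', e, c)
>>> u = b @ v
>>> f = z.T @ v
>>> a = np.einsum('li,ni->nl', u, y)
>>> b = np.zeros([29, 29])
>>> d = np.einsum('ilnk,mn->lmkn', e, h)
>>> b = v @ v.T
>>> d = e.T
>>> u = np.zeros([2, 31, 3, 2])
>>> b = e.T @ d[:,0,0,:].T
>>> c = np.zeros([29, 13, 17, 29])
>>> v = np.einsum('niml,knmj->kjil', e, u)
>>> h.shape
(3, 3)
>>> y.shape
(17, 3)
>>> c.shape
(29, 13, 17, 29)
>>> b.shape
(29, 3, 17, 29)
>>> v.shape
(2, 2, 17, 29)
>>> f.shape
(3, 3)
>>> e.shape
(31, 17, 3, 29)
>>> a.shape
(17, 29)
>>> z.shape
(2, 3)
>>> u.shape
(2, 31, 3, 2)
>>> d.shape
(29, 3, 17, 31)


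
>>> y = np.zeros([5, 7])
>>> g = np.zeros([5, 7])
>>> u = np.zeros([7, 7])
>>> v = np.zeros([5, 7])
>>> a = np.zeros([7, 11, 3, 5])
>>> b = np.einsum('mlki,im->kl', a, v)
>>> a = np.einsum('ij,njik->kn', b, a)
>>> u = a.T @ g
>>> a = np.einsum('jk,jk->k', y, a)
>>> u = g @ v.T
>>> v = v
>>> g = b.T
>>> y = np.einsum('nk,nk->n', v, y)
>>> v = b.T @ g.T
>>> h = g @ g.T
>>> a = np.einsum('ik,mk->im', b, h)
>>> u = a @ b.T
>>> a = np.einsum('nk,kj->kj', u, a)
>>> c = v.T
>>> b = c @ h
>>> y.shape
(5,)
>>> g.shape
(11, 3)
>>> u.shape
(3, 3)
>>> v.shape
(11, 11)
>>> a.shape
(3, 11)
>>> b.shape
(11, 11)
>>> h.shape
(11, 11)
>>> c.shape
(11, 11)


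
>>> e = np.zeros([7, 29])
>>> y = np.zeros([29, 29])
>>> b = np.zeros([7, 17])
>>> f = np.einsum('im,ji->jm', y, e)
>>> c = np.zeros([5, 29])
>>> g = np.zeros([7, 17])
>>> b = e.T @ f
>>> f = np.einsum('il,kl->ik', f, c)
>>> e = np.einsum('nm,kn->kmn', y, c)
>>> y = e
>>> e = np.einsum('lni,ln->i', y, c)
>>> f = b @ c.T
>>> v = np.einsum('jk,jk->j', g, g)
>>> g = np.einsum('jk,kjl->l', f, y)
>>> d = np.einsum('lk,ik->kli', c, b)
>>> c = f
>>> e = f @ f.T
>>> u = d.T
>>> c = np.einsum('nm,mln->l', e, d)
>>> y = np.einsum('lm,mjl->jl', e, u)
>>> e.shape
(29, 29)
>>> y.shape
(5, 29)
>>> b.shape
(29, 29)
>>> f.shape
(29, 5)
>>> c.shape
(5,)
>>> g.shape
(29,)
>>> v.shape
(7,)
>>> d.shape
(29, 5, 29)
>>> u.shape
(29, 5, 29)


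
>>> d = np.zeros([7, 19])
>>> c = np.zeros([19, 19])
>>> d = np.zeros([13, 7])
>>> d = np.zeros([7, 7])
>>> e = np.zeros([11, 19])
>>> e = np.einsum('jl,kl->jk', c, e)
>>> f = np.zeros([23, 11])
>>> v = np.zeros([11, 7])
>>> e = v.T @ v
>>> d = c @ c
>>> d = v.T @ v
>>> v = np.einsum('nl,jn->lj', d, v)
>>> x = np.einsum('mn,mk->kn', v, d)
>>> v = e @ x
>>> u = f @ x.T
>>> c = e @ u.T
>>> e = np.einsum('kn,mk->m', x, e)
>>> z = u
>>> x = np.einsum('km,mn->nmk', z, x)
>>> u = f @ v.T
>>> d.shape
(7, 7)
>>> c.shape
(7, 23)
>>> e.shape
(7,)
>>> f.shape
(23, 11)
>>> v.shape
(7, 11)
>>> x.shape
(11, 7, 23)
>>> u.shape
(23, 7)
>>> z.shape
(23, 7)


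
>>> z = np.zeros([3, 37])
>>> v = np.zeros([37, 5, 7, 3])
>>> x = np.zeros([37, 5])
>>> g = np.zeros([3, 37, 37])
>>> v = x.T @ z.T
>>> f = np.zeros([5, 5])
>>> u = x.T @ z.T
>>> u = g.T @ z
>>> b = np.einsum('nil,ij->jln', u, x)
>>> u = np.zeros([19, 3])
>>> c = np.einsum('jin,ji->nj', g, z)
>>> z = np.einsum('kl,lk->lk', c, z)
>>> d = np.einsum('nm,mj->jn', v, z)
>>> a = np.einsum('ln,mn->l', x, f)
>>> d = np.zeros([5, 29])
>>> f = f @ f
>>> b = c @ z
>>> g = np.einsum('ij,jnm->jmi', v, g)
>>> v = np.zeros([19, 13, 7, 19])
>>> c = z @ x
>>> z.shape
(3, 37)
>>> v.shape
(19, 13, 7, 19)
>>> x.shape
(37, 5)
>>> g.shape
(3, 37, 5)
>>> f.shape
(5, 5)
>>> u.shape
(19, 3)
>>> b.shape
(37, 37)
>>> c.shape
(3, 5)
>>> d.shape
(5, 29)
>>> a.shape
(37,)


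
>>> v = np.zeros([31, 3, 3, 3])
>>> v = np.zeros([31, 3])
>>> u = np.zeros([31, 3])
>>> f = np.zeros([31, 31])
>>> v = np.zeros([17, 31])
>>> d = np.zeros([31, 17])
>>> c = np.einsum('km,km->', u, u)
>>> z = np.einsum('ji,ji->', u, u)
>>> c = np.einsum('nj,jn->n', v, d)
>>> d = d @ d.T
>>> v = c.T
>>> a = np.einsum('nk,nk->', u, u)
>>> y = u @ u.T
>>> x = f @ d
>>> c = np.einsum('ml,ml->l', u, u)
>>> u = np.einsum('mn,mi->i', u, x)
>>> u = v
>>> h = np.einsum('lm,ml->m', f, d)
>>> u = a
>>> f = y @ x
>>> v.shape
(17,)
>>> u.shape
()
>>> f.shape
(31, 31)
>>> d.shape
(31, 31)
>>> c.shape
(3,)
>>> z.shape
()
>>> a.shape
()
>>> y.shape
(31, 31)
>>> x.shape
(31, 31)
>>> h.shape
(31,)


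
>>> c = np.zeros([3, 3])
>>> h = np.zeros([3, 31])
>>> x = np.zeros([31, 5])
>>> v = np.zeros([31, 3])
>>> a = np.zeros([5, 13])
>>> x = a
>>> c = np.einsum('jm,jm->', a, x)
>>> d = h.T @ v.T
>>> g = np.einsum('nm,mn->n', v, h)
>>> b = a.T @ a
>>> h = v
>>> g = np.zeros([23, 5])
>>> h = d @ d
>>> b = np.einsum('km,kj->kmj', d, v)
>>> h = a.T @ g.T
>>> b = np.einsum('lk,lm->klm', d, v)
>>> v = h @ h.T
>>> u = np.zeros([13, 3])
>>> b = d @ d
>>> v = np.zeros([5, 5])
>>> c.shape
()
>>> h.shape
(13, 23)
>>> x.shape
(5, 13)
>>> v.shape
(5, 5)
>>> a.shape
(5, 13)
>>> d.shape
(31, 31)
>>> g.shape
(23, 5)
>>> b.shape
(31, 31)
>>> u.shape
(13, 3)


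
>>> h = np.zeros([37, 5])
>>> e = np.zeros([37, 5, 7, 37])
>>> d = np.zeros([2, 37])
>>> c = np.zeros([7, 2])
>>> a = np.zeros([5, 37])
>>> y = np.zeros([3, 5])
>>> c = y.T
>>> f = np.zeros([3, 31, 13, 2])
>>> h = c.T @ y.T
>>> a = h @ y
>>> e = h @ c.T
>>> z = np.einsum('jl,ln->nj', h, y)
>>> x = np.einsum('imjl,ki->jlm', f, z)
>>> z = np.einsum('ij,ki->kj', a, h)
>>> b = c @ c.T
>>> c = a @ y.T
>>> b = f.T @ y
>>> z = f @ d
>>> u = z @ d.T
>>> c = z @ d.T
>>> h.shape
(3, 3)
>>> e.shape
(3, 5)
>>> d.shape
(2, 37)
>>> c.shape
(3, 31, 13, 2)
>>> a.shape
(3, 5)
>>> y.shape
(3, 5)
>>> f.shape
(3, 31, 13, 2)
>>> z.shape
(3, 31, 13, 37)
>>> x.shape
(13, 2, 31)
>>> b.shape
(2, 13, 31, 5)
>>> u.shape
(3, 31, 13, 2)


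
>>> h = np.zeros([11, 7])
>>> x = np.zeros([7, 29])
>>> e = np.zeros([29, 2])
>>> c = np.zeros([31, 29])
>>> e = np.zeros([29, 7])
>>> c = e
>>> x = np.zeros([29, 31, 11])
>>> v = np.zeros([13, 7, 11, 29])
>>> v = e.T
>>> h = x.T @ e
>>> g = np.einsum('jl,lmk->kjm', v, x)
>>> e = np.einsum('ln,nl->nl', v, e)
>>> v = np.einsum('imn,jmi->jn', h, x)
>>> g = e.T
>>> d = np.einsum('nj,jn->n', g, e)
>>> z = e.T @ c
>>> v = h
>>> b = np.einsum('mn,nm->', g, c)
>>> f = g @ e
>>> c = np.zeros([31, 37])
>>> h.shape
(11, 31, 7)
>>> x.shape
(29, 31, 11)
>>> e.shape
(29, 7)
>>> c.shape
(31, 37)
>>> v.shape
(11, 31, 7)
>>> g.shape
(7, 29)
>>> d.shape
(7,)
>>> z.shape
(7, 7)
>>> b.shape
()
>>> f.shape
(7, 7)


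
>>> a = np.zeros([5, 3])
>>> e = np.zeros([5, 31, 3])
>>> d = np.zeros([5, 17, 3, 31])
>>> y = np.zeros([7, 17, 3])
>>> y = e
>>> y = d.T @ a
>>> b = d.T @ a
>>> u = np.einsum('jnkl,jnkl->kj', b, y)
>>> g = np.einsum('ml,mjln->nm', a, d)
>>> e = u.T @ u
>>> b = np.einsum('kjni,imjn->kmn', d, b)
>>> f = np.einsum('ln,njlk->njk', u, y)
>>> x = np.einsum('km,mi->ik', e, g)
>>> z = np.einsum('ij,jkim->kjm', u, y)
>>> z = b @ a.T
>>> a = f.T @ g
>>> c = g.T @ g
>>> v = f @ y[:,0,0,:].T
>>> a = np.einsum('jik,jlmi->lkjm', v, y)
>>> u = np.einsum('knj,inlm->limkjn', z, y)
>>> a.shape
(3, 31, 31, 17)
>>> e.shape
(31, 31)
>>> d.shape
(5, 17, 3, 31)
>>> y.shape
(31, 3, 17, 3)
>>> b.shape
(5, 3, 3)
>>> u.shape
(17, 31, 3, 5, 5, 3)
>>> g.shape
(31, 5)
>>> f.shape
(31, 3, 3)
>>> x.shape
(5, 31)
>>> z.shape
(5, 3, 5)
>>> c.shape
(5, 5)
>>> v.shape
(31, 3, 31)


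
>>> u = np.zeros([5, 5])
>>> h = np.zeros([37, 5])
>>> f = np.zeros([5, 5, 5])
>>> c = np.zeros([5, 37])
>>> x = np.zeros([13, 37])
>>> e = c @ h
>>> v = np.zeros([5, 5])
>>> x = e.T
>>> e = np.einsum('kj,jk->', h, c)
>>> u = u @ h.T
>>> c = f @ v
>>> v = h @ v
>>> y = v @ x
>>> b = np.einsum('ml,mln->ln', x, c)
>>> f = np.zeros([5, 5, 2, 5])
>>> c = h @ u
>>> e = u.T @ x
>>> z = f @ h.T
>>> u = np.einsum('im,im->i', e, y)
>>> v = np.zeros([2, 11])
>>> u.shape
(37,)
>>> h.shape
(37, 5)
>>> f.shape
(5, 5, 2, 5)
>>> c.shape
(37, 37)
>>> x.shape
(5, 5)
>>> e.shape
(37, 5)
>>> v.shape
(2, 11)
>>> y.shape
(37, 5)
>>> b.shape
(5, 5)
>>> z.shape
(5, 5, 2, 37)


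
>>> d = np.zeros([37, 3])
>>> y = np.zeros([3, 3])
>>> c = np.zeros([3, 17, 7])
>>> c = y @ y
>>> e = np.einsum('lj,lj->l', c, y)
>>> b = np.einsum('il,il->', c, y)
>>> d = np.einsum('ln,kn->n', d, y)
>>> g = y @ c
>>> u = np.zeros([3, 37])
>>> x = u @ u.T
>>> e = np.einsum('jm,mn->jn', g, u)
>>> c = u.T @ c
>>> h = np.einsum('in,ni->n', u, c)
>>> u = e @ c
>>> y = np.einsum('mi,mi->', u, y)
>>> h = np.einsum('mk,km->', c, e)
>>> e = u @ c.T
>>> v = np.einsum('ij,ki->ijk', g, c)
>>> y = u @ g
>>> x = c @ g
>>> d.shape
(3,)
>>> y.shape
(3, 3)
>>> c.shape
(37, 3)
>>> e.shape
(3, 37)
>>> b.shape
()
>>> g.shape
(3, 3)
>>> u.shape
(3, 3)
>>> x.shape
(37, 3)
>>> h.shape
()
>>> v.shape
(3, 3, 37)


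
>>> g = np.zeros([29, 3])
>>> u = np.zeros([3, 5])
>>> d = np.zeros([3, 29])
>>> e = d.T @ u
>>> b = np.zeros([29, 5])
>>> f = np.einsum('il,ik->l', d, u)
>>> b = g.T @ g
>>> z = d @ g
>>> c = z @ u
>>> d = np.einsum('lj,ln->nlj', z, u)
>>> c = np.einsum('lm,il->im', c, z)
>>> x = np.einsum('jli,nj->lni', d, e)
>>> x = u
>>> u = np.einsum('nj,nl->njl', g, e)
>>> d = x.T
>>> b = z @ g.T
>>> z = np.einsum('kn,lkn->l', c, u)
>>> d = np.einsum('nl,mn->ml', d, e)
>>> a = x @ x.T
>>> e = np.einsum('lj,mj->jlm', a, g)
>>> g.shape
(29, 3)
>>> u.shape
(29, 3, 5)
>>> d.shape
(29, 3)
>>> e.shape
(3, 3, 29)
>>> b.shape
(3, 29)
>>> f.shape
(29,)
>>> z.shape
(29,)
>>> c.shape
(3, 5)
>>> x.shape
(3, 5)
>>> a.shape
(3, 3)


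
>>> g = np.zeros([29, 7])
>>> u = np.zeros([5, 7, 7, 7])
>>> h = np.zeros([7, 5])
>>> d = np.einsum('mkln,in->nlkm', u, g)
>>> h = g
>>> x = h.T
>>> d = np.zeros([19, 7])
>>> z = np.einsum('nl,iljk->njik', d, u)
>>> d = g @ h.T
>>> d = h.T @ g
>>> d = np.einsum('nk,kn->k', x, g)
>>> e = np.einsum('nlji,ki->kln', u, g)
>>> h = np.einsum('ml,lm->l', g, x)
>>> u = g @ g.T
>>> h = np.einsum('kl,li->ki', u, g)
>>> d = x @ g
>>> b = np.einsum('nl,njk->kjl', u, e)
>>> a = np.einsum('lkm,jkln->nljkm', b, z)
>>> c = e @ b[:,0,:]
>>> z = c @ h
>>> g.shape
(29, 7)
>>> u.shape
(29, 29)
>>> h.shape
(29, 7)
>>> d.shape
(7, 7)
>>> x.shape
(7, 29)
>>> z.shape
(29, 7, 7)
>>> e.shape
(29, 7, 5)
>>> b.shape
(5, 7, 29)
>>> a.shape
(7, 5, 19, 7, 29)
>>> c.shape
(29, 7, 29)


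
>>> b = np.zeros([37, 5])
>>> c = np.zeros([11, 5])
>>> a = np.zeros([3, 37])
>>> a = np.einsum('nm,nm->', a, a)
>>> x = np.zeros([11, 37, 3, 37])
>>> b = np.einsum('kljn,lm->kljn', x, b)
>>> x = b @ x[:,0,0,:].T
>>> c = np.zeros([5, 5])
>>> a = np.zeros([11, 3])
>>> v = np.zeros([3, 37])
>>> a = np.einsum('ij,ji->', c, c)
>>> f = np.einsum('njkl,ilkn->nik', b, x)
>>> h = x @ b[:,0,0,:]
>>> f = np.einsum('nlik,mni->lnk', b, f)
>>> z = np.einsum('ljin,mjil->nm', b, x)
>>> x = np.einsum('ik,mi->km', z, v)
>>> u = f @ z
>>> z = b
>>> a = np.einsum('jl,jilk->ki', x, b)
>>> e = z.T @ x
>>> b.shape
(11, 37, 3, 37)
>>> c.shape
(5, 5)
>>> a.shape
(37, 37)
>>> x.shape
(11, 3)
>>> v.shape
(3, 37)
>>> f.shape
(37, 11, 37)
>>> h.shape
(11, 37, 3, 37)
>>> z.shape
(11, 37, 3, 37)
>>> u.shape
(37, 11, 11)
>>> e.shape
(37, 3, 37, 3)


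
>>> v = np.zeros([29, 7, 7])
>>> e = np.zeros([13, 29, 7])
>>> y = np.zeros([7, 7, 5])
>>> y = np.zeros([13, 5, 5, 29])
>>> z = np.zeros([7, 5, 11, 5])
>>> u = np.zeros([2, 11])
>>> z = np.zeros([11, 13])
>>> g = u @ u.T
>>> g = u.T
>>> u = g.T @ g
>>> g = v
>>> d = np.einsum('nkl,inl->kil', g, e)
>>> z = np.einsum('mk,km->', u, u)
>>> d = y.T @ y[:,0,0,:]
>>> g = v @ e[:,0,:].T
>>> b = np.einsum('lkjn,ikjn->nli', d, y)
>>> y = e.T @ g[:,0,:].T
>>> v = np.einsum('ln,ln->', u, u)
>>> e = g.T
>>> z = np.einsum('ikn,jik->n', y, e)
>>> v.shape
()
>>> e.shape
(13, 7, 29)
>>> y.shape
(7, 29, 29)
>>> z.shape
(29,)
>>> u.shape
(2, 2)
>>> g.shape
(29, 7, 13)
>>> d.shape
(29, 5, 5, 29)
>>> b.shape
(29, 29, 13)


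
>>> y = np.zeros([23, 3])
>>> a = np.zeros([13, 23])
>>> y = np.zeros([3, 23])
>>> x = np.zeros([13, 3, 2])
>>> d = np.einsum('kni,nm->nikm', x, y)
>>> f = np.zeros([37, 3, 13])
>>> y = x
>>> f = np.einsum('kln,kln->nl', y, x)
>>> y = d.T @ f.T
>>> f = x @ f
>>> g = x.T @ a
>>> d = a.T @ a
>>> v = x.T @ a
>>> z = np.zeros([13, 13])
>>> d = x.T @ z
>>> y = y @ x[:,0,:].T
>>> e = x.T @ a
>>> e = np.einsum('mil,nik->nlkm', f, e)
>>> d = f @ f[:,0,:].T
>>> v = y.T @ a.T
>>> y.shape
(23, 13, 2, 13)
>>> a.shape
(13, 23)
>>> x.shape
(13, 3, 2)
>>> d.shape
(13, 3, 13)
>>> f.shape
(13, 3, 3)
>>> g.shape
(2, 3, 23)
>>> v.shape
(13, 2, 13, 13)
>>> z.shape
(13, 13)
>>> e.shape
(2, 3, 23, 13)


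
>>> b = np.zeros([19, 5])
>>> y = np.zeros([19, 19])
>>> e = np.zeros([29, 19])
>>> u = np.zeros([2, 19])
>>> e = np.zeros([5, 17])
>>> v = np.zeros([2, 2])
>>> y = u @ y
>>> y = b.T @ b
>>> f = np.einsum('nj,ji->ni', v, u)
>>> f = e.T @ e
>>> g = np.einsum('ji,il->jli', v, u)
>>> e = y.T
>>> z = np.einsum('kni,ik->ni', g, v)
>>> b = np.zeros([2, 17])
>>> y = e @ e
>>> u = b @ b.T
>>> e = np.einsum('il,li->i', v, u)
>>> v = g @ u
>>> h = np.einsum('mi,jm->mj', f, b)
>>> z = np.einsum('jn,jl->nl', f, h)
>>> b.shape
(2, 17)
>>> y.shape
(5, 5)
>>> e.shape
(2,)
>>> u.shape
(2, 2)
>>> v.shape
(2, 19, 2)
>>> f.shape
(17, 17)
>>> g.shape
(2, 19, 2)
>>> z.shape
(17, 2)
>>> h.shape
(17, 2)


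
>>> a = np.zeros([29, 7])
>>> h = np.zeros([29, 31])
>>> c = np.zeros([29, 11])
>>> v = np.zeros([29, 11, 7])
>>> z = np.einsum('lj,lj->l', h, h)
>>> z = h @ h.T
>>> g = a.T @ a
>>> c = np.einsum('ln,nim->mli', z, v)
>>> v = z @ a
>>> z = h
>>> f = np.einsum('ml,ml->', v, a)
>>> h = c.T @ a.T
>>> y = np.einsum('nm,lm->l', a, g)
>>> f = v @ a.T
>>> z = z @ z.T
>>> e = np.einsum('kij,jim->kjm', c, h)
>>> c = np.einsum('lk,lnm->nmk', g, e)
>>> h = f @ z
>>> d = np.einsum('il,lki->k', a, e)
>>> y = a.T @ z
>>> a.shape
(29, 7)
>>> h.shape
(29, 29)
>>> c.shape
(11, 29, 7)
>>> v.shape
(29, 7)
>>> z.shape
(29, 29)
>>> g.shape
(7, 7)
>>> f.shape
(29, 29)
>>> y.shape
(7, 29)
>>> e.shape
(7, 11, 29)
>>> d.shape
(11,)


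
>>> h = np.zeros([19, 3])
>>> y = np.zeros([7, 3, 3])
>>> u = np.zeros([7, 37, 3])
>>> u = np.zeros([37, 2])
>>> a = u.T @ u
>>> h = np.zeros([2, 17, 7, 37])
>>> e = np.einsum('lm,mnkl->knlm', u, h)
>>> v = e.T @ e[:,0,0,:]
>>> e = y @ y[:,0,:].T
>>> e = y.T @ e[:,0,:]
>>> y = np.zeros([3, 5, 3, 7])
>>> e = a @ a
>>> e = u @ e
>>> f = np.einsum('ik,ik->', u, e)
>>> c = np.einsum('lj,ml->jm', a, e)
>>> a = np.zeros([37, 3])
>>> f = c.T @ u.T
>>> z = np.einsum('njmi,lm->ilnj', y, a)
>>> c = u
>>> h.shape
(2, 17, 7, 37)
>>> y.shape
(3, 5, 3, 7)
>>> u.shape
(37, 2)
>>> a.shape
(37, 3)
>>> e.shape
(37, 2)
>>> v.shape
(2, 37, 17, 2)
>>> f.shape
(37, 37)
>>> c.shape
(37, 2)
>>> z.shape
(7, 37, 3, 5)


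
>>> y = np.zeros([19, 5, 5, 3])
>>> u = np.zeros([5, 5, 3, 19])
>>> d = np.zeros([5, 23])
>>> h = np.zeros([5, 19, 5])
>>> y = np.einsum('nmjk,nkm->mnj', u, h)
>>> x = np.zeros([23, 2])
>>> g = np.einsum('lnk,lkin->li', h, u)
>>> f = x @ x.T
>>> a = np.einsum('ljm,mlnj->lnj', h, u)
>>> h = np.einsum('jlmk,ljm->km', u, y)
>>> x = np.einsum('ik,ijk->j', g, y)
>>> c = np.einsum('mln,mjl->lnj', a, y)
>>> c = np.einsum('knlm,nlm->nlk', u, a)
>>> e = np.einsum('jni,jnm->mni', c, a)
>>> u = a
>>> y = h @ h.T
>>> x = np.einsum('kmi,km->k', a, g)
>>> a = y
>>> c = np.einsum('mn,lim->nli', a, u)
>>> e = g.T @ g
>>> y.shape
(19, 19)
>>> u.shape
(5, 3, 19)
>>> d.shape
(5, 23)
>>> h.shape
(19, 3)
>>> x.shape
(5,)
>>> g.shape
(5, 3)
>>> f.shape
(23, 23)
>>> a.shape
(19, 19)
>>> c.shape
(19, 5, 3)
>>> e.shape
(3, 3)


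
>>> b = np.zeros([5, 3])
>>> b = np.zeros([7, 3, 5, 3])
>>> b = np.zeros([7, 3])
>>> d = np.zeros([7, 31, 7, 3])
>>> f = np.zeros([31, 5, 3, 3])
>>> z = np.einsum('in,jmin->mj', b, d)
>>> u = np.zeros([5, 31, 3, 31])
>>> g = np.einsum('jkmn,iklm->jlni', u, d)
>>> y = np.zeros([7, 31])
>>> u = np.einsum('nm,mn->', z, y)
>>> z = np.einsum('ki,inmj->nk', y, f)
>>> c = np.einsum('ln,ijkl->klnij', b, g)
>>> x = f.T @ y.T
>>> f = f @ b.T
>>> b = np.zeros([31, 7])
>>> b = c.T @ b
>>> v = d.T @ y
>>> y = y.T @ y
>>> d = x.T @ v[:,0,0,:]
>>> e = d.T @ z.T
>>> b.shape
(7, 5, 3, 7, 7)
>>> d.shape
(7, 5, 3, 31)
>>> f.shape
(31, 5, 3, 7)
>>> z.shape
(5, 7)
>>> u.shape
()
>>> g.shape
(5, 7, 31, 7)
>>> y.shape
(31, 31)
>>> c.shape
(31, 7, 3, 5, 7)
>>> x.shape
(3, 3, 5, 7)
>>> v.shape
(3, 7, 31, 31)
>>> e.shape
(31, 3, 5, 5)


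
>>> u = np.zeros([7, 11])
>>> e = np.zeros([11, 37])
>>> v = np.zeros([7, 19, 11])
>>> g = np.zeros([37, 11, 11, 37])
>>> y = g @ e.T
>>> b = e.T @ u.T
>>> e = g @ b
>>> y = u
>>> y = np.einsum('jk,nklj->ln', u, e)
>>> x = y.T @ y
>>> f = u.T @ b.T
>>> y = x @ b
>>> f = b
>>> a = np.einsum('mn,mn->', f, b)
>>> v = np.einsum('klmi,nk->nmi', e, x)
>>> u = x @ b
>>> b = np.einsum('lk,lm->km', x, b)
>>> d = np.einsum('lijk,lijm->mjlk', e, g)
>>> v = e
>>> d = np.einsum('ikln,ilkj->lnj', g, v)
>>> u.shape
(37, 7)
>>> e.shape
(37, 11, 11, 7)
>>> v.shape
(37, 11, 11, 7)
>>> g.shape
(37, 11, 11, 37)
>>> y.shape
(37, 7)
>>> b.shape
(37, 7)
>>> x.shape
(37, 37)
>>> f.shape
(37, 7)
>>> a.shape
()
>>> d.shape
(11, 37, 7)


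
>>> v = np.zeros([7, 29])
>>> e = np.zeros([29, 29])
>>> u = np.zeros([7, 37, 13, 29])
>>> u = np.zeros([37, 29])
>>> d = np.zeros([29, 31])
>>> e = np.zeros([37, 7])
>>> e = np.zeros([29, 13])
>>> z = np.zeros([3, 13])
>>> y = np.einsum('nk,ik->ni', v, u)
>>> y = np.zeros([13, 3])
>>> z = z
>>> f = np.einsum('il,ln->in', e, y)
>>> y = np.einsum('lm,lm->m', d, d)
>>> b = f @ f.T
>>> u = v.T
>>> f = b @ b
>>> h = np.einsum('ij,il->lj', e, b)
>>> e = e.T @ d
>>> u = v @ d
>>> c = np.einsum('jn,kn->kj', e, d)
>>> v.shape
(7, 29)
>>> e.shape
(13, 31)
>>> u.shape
(7, 31)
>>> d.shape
(29, 31)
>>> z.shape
(3, 13)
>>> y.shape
(31,)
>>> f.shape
(29, 29)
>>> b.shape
(29, 29)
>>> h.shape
(29, 13)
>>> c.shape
(29, 13)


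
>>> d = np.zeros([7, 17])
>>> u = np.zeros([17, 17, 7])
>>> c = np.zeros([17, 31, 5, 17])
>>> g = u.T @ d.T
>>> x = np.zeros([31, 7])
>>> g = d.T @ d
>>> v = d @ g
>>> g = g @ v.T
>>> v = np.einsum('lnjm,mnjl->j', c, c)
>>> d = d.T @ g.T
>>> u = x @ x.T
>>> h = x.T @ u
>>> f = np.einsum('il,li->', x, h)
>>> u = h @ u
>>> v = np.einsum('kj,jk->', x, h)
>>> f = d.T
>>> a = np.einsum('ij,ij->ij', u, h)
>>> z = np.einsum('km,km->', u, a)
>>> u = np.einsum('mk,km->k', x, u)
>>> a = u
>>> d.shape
(17, 17)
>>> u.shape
(7,)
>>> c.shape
(17, 31, 5, 17)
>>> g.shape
(17, 7)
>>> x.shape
(31, 7)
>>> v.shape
()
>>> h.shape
(7, 31)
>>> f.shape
(17, 17)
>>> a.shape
(7,)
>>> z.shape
()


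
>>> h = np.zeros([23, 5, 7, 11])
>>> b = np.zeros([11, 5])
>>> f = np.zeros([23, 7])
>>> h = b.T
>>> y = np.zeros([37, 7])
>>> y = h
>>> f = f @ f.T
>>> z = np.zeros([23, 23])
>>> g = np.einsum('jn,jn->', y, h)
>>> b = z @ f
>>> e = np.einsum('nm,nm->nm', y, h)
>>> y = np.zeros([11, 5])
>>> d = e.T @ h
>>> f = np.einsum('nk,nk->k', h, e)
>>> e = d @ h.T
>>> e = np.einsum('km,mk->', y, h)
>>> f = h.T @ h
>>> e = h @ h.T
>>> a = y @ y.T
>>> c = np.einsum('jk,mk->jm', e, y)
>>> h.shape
(5, 11)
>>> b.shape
(23, 23)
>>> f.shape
(11, 11)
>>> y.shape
(11, 5)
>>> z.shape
(23, 23)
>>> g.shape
()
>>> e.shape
(5, 5)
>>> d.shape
(11, 11)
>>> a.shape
(11, 11)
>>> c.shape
(5, 11)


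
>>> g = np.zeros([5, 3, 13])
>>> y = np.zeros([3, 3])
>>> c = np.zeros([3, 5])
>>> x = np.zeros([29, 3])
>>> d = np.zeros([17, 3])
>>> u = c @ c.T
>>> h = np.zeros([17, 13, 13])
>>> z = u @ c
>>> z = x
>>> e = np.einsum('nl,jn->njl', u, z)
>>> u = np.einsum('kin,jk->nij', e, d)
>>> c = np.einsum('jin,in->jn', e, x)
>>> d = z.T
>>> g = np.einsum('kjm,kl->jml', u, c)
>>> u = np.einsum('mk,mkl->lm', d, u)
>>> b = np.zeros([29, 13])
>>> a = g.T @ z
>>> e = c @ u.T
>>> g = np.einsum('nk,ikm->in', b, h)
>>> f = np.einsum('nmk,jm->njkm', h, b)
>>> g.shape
(17, 29)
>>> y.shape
(3, 3)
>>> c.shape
(3, 3)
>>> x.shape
(29, 3)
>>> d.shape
(3, 29)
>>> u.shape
(17, 3)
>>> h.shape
(17, 13, 13)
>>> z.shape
(29, 3)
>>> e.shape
(3, 17)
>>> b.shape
(29, 13)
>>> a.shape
(3, 17, 3)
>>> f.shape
(17, 29, 13, 13)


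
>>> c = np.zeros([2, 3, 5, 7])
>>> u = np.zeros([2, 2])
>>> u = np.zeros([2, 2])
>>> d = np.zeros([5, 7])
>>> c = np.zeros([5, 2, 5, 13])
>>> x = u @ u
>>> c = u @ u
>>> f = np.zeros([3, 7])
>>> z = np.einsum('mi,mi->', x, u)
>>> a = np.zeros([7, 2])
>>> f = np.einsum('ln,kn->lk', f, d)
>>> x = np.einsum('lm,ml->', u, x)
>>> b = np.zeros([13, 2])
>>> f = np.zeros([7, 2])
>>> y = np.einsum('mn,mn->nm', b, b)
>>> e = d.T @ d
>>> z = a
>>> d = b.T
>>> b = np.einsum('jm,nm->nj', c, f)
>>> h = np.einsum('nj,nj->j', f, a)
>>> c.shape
(2, 2)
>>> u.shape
(2, 2)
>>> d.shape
(2, 13)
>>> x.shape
()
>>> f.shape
(7, 2)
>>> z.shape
(7, 2)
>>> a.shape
(7, 2)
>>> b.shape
(7, 2)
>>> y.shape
(2, 13)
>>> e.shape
(7, 7)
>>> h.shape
(2,)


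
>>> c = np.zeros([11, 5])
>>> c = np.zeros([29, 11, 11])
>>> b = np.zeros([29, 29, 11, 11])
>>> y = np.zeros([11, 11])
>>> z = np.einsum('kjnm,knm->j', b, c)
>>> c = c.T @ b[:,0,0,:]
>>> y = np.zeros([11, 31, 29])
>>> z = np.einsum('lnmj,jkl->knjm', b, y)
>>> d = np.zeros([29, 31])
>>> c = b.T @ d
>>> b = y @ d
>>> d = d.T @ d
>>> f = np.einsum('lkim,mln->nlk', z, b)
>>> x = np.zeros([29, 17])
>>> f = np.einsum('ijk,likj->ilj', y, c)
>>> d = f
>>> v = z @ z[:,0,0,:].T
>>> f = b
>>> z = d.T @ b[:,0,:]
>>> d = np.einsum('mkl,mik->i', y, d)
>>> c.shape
(11, 11, 29, 31)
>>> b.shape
(11, 31, 31)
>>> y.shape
(11, 31, 29)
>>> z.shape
(31, 11, 31)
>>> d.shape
(11,)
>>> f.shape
(11, 31, 31)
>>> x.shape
(29, 17)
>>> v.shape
(31, 29, 11, 31)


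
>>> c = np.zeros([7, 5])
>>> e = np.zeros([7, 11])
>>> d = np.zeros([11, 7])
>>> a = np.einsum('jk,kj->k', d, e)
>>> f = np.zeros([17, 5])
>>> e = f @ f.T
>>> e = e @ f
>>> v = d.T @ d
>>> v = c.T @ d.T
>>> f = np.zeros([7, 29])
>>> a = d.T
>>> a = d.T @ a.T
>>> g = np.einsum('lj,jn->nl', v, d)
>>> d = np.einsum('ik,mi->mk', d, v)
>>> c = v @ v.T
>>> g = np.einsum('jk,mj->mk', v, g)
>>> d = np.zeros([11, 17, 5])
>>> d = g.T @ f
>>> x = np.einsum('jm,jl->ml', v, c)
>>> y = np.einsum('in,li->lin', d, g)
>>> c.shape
(5, 5)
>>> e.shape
(17, 5)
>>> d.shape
(11, 29)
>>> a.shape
(7, 7)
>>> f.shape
(7, 29)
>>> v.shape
(5, 11)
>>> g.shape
(7, 11)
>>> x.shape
(11, 5)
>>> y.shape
(7, 11, 29)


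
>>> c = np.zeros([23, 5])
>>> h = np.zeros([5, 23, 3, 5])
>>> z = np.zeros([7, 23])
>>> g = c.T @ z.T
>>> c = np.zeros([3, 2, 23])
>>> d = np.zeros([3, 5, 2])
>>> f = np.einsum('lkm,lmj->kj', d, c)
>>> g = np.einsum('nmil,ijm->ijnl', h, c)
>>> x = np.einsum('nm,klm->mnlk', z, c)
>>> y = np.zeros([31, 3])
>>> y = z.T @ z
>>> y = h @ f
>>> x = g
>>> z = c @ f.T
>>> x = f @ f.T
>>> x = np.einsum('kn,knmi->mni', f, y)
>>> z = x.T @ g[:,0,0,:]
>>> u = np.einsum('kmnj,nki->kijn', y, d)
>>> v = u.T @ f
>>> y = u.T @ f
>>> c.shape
(3, 2, 23)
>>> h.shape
(5, 23, 3, 5)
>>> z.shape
(23, 23, 5)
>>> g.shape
(3, 2, 5, 5)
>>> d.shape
(3, 5, 2)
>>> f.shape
(5, 23)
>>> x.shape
(3, 23, 23)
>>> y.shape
(3, 23, 2, 23)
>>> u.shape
(5, 2, 23, 3)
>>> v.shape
(3, 23, 2, 23)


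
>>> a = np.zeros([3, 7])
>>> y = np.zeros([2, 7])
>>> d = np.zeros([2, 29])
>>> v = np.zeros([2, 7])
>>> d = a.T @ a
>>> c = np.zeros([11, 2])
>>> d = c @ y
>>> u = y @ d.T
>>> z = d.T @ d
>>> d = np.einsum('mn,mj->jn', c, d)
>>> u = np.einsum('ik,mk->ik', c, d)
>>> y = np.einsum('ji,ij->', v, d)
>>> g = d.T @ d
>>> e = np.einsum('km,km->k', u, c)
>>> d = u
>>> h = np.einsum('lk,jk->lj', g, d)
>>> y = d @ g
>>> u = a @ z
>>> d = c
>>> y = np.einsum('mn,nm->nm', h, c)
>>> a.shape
(3, 7)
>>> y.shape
(11, 2)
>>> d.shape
(11, 2)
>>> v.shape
(2, 7)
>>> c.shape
(11, 2)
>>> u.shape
(3, 7)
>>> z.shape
(7, 7)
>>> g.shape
(2, 2)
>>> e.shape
(11,)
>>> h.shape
(2, 11)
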